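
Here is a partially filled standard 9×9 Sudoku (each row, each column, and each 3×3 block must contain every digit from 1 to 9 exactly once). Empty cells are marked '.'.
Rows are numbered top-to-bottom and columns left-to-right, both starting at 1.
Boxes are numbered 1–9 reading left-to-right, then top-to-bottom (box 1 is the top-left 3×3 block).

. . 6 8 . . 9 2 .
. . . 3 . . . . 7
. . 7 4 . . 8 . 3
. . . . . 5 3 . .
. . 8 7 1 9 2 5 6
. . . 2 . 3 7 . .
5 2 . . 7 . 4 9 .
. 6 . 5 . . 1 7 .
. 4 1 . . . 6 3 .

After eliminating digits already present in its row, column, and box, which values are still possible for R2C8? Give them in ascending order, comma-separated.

1,4,6

Row 2 already contains {3, 7}.
Column 8 already contains {2, 3, 5, 7, 9}.
Its 3×3 block (box 3) already contains {2, 3, 7, 8, 9}.
Removing those from 1–9 leaves {1, 4, 6} as the candidates for R2C8.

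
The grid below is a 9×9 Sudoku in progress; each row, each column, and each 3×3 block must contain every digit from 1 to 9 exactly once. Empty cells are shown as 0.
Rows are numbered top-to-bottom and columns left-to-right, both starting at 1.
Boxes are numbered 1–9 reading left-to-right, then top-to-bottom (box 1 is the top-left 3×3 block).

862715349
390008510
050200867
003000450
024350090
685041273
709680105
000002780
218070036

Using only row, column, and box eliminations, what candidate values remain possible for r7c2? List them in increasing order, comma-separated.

3,4

Row 7 already contains {1, 5, 6, 7, 8, 9}.
Column 2 already contains {1, 2, 5, 6, 8, 9}.
Its 3×3 block (box 7) already contains {1, 2, 7, 8, 9}.
Removing those from 1–9 leaves {3, 4} as the candidates for r7c2.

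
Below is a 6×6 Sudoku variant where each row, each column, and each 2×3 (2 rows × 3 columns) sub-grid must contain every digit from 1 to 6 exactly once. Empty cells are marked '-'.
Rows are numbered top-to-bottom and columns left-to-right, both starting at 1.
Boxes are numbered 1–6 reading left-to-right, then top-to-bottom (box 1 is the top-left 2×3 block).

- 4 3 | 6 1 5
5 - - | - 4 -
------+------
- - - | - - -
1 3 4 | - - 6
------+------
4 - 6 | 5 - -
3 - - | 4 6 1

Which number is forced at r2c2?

Cell r2c2 itself could take any of {1, 2, 6} by direct elimination.
Consider where 6 can go in box 1.
r1c1 is out (row 1 already has a 6).
r2c3 is out (column 3 already has a 6).
So the only cell in box 1 that can hold 6 is r2c2.
Therefore r2c2 = 6.

6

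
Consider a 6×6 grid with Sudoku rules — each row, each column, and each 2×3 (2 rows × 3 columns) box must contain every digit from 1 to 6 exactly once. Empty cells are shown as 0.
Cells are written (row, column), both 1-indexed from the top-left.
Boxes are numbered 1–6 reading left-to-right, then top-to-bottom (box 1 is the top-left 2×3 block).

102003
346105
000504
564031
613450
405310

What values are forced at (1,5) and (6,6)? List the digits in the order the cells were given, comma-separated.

For (1,5):
  Consider where 4 can go in box 2.
  (1,4) is out (column 4 already has a 4).
  (2,5) is out (row 2 already has a 4).
  So the only cell in box 2 that can hold 4 is (1,5).
  So (1,5) = 4.
For (6,6):
  Consider where 6 can go in box 6.
  (5,6) is out (row 5 already has a 6).
  So the only cell in box 6 that can hold 6 is (6,6).
  So (6,6) = 6.

4,6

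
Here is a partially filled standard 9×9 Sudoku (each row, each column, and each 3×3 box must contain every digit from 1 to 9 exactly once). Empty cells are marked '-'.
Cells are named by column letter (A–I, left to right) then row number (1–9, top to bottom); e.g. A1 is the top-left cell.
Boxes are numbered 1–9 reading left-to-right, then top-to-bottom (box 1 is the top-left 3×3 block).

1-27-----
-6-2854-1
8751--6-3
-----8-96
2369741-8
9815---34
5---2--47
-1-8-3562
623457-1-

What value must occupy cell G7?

3

Cell G7 itself could take any of {3, 8, 9} by direct elimination.
Consider where 3 can go in box 9.
G9 is out (row 9 already has a 3).
I9 is out (row 9 already has a 3).
So the only cell in box 9 that can hold 3 is G7.
Therefore G7 = 3.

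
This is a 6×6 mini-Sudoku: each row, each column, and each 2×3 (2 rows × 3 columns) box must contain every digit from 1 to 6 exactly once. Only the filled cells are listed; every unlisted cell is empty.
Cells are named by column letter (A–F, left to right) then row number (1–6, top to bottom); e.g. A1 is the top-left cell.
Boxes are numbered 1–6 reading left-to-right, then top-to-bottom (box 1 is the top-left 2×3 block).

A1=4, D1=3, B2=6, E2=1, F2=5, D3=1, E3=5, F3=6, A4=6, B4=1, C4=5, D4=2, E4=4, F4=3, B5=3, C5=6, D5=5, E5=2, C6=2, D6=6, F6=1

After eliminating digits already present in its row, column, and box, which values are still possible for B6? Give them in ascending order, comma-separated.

Row 6 already contains {1, 2, 6}.
Column B already contains {1, 3, 6}.
Its 2×3 block (box 5) already contains {2, 3, 6}.
Removing those from 1–6 leaves {4, 5} as the candidates for B6.

4,5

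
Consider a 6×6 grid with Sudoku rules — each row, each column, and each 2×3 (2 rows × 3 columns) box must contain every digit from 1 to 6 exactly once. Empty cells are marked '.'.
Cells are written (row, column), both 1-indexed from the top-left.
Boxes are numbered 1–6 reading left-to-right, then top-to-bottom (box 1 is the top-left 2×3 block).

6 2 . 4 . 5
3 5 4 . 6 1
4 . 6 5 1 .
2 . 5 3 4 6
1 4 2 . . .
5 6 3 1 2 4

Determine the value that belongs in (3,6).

2

Row 3 already contains {1, 4, 5, 6}.
Column 6 already contains {1, 4, 5, 6}.
Its 2×3 block (box 4) already contains {1, 3, 4, 5, 6}.
The only value from 1–6 not eliminated is 2, so (3,6) = 2.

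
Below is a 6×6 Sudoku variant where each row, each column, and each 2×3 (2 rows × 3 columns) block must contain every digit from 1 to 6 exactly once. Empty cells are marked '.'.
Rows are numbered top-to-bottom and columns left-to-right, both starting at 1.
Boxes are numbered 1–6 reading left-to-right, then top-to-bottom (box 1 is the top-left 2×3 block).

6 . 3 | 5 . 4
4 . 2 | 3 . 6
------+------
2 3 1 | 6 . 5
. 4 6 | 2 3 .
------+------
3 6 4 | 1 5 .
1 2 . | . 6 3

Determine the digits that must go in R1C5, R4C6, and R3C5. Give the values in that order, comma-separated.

2,1,4

For R1C5:
  Consider where 2 can go in row 1.
  R1C2 is out (column 2 already has a 2).
  So the only cell in row 1 that can hold 2 is R1C5.
  So R1C5 = 2.
For R4C6:
  Row 4 already contains {2, 3, 4, 6}.
  Column 6 already contains {3, 4, 5, 6}.
  Its 2×3 block (box 4) already contains {2, 3, 5, 6}.
  The only value from 1–6 not eliminated is 1, so R4C6 = 1.
For R3C5:
  Row 3 already contains {1, 2, 3, 5, 6}.
  Column 5 already contains {3, 5, 6}.
  Its 2×3 block (box 4) already contains {2, 3, 5, 6}.
  The only value from 1–6 not eliminated is 4, so R3C5 = 4.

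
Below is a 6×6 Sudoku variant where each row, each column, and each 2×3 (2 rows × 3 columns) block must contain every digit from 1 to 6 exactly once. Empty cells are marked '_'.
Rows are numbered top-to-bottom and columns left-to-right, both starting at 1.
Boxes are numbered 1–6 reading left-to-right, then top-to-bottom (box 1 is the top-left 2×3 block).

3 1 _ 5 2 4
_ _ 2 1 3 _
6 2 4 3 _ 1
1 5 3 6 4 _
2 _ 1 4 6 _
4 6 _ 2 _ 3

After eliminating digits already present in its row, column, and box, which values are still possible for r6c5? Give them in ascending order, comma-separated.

1,5

Row 6 already contains {2, 3, 4, 6}.
Column 5 already contains {2, 3, 4, 6}.
Its 2×3 block (box 6) already contains {2, 3, 4, 6}.
Removing those from 1–6 leaves {1, 5} as the candidates for r6c5.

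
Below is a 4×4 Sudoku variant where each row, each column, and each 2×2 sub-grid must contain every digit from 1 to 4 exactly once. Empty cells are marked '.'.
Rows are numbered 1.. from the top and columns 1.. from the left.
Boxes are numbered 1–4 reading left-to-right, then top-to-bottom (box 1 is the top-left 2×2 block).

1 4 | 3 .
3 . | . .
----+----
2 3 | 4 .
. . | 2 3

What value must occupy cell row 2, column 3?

1

Row 2 already contains {3}.
Column 3 already contains {2, 3, 4}.
Its 2×2 block (box 2) already contains {3}.
The only value from 1–4 not eliminated is 1, so row 2, column 3 = 1.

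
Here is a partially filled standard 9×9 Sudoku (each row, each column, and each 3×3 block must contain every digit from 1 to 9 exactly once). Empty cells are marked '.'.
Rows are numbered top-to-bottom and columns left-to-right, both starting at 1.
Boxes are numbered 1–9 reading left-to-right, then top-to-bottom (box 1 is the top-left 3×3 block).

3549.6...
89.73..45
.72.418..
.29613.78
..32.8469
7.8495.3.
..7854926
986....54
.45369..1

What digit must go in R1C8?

1

Row 1 already contains {3, 4, 5, 6, 9}.
Column 8 already contains {2, 3, 4, 5, 6, 7}.
Its 3×3 block (box 3) already contains {4, 5, 8}.
The only value from 1–9 not eliminated is 1, so R1C8 = 1.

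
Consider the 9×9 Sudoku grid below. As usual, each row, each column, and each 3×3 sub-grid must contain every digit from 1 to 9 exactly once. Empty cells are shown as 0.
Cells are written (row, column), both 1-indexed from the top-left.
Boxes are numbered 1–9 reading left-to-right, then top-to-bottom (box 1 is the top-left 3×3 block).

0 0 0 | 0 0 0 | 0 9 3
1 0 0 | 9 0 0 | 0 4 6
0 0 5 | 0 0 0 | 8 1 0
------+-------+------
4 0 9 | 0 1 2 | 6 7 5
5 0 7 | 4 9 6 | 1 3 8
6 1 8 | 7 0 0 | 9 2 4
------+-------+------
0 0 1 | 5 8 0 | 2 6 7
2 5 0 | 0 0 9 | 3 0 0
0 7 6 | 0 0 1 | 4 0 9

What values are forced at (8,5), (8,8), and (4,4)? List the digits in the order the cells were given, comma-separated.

7,8,8

For (8,5):
  Consider where 7 can go in box 8.
  (7,6) is out (row 7 already has a 7).
  (8,4) is out (column 4 already has a 7).
  (9,4) is out (row 9 already has a 7).
  (9,5) is out (row 9 already has a 7).
  So the only cell in box 8 that can hold 7 is (8,5).
  So (8,5) = 7.
For (8,8):
  Row 8 already contains {2, 3, 5, 9}.
  Column 8 already contains {1, 2, 3, 4, 6, 7, 9}.
  Its 3×3 block (box 9) already contains {2, 3, 4, 6, 7, 9}.
  The only value from 1–9 not eliminated is 8, so (8,8) = 8.
For (4,4):
  Consider where 8 can go in box 5.
  (6,5) is out (row 6 already has a 8).
  (6,6) is out (row 6 already has a 8).
  So the only cell in box 5 that can hold 8 is (4,4).
  So (4,4) = 8.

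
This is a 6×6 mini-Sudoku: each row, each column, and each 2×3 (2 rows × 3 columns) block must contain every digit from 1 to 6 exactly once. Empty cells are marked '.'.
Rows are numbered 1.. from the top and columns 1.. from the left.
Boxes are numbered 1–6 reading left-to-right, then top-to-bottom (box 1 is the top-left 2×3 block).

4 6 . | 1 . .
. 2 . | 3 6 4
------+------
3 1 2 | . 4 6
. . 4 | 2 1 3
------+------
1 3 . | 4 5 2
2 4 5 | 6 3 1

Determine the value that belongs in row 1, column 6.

5

Row 1 already contains {1, 4, 6}.
Column 6 already contains {1, 2, 3, 4, 6}.
Its 2×3 block (box 2) already contains {1, 3, 4, 6}.
The only value from 1–6 not eliminated is 5, so row 1, column 6 = 5.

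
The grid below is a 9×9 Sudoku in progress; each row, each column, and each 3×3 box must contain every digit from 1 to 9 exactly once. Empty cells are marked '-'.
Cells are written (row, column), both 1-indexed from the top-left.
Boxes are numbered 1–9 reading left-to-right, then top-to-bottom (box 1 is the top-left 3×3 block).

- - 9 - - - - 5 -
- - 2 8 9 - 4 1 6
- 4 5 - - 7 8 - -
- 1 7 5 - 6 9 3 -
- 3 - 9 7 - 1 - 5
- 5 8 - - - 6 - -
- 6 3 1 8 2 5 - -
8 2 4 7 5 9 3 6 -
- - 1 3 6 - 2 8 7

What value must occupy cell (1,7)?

Row 1 already contains {5, 9}.
Column 7 already contains {1, 2, 3, 4, 5, 6, 8, 9}.
Its 3×3 block (box 3) already contains {1, 4, 5, 6, 8}.
The only value from 1–9 not eliminated is 7, so (1,7) = 7.

7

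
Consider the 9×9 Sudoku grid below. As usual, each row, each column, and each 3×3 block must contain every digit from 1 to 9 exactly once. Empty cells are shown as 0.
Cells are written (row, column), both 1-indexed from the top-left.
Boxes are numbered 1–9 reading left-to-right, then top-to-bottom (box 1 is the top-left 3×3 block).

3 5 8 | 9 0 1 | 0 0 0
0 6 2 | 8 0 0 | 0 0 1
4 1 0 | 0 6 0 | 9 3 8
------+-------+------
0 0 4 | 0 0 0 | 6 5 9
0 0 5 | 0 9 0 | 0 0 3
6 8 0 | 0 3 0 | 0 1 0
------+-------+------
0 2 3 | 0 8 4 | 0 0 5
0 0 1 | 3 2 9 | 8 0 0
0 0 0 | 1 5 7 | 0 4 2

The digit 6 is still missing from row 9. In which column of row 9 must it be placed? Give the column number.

3

Consider where 6 can go in row 9.
(9,1) is out (column 1 already has a 6).
(9,2) is out (column 2 already has a 6).
(9,7) is out (column 7 already has a 6).
So the only cell in row 9 that can hold 6 is (9,3).
That is column 3.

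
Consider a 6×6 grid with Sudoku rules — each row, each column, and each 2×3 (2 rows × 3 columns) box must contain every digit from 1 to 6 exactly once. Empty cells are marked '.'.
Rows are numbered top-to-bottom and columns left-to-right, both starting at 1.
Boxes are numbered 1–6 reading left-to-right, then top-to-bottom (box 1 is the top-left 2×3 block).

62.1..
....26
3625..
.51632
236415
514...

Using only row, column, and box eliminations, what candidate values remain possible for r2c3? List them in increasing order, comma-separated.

Row 2 already contains {2, 6}.
Column 3 already contains {1, 2, 4, 6}.
Its 2×3 block (box 1) already contains {2, 6}.
Removing those from 1–6 leaves {3, 5} as the candidates for r2c3.

3,5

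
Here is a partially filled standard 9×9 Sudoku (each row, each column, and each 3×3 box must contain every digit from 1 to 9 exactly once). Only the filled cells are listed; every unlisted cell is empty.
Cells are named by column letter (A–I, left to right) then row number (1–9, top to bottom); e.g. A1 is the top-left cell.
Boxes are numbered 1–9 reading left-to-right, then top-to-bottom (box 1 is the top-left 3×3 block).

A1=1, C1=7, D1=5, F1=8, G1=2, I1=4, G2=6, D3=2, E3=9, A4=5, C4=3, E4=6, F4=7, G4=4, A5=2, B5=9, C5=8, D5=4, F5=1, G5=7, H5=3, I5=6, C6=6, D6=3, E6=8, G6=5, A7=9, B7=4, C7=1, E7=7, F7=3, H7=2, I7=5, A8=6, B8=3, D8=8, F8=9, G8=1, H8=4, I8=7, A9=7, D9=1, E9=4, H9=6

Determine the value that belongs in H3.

Cell H3 itself could take any of {1, 5, 7, 8} by direct elimination.
Consider where 7 can go in row 3.
A3 is out (column A already has a 7). B3 is out (box 1 already has a 7). C3 is out (column C already has a 7). F3 is out (column F already has a 7). The remaining empty cells in row 3 are similarly blocked.
So the only cell in row 3 that can hold 7 is H3.
Therefore H3 = 7.

7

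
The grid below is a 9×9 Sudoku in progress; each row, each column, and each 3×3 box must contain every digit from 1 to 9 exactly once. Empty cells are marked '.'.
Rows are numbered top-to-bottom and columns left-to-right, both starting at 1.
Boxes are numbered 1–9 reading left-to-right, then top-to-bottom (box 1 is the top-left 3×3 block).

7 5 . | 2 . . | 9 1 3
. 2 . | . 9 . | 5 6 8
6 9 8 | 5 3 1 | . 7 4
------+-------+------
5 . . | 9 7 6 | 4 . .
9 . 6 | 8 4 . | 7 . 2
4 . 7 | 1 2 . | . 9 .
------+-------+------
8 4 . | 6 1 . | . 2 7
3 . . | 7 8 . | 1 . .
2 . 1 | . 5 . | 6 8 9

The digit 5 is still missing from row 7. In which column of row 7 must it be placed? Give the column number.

3

Consider where 5 can go in row 7.
r7c6 is out (box 8 already has a 5).
r7c7 is out (column 7 already has a 5).
So the only cell in row 7 that can hold 5 is r7c3.
That is column 3.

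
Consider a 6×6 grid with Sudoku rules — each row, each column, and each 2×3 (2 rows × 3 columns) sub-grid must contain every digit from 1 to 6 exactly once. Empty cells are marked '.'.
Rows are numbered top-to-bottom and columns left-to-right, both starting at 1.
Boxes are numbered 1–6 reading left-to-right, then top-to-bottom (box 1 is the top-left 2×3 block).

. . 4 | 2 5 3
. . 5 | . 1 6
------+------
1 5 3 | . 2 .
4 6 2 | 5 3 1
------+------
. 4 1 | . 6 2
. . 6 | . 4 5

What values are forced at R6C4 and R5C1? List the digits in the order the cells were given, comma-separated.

For R6C4:
  Consider where 1 can go in column 4.
  R2C4 is out (row 2 already has a 1).
  R3C4 is out (row 3 already has a 1).
  R5C4 is out (row 5 already has a 1).
  So the only cell in column 4 that can hold 1 is R6C4.
  So R6C4 = 1.
For R5C1:
  Consider where 5 can go in row 5.
  R5C4 is out (column 4 already has a 5).
  So the only cell in row 5 that can hold 5 is R5C1.
  So R5C1 = 5.

1,5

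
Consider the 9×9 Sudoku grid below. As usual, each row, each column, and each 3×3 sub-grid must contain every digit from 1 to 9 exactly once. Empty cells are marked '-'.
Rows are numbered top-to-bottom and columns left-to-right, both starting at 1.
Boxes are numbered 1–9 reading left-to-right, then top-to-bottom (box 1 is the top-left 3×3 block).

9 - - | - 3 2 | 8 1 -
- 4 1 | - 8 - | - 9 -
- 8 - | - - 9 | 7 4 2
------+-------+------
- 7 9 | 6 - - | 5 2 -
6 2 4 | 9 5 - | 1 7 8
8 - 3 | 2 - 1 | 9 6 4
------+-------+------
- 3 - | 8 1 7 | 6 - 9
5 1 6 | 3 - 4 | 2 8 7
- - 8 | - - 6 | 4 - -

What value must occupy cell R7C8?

Row 7 already contains {1, 3, 6, 7, 8, 9}.
Column 8 already contains {1, 2, 4, 6, 7, 8, 9}.
Its 3×3 block (box 9) already contains {2, 4, 6, 7, 8, 9}.
The only value from 1–9 not eliminated is 5, so R7C8 = 5.

5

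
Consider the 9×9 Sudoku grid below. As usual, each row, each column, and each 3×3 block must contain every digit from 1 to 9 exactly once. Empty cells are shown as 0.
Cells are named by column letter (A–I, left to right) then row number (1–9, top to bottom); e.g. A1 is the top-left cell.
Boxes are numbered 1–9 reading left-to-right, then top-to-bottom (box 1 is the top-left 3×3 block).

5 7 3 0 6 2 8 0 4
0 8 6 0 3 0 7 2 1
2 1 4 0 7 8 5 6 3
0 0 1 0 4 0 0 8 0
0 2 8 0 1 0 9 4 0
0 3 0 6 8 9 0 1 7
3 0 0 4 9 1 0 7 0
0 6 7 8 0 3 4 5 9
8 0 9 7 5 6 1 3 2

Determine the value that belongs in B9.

4

Row 9 already contains {1, 2, 3, 5, 6, 7, 8, 9}.
Column B already contains {1, 2, 3, 6, 7, 8}.
Its 3×3 block (box 7) already contains {3, 6, 7, 8, 9}.
The only value from 1–9 not eliminated is 4, so B9 = 4.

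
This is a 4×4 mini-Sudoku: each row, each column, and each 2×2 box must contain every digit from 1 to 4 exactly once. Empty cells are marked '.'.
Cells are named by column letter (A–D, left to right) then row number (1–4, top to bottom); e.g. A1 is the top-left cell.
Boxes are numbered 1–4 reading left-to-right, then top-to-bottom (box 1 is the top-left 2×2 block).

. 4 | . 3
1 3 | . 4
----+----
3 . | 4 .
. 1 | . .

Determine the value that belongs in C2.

Row 2 already contains {1, 3, 4}.
Column C already contains {4}.
Its 2×2 block (box 2) already contains {3, 4}.
The only value from 1–4 not eliminated is 2, so C2 = 2.

2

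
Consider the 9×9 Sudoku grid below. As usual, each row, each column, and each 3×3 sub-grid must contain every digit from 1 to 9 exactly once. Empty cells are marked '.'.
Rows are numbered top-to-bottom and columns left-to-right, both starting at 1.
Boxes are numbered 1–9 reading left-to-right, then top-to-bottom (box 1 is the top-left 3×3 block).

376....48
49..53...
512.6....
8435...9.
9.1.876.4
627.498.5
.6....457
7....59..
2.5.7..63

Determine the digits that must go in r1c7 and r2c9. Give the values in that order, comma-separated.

For r1c7:
  Consider where 5 can go in box 3.
  r2c7 is out (row 2 already has a 5). r2c8 is out (row 2 already has a 5). r2c9 is out (row 2 already has a 5). r3c7 is out (row 3 already has a 5). The remaining empty cells in box 3 are similarly blocked.
  So the only cell in box 3 that can hold 5 is r1c7.
  So r1c7 = 5.
For r2c9:
  Consider where 6 can go in row 2.
  r2c3 is out (column 3 already has a 6).
  r2c4 is out (box 2 already has a 6).
  r2c7 is out (column 7 already has a 6).
  r2c8 is out (column 8 already has a 6).
  So the only cell in row 2 that can hold 6 is r2c9.
  So r2c9 = 6.

5,6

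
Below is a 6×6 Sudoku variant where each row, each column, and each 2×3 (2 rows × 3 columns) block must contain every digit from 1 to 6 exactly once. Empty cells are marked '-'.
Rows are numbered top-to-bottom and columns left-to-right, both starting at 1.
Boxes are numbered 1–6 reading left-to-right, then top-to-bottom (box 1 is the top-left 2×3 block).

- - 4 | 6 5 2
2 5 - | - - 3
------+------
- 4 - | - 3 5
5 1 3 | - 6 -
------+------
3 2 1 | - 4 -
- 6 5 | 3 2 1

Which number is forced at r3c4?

Cell r3c4 itself could take any of {1, 2} by direct elimination.
Consider where 1 can go in box 4.
r4c4 is out (row 4 already has a 1).
r4c6 is out (row 4 already has a 1).
So the only cell in box 4 that can hold 1 is r3c4.
Therefore r3c4 = 1.

1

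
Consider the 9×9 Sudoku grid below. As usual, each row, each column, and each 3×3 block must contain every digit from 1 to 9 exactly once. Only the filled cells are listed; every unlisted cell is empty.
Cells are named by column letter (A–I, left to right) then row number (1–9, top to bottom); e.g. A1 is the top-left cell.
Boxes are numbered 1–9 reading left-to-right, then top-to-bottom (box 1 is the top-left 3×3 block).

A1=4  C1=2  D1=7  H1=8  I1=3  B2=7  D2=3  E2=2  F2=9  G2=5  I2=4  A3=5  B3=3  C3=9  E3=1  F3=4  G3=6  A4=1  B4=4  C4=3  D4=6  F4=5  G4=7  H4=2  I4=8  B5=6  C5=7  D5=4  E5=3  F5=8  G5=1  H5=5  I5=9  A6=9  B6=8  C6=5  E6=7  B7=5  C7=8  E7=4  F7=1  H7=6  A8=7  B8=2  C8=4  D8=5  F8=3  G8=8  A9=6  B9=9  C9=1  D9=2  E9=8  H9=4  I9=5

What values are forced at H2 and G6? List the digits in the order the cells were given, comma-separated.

For H2:
  Row 2 already contains {2, 3, 4, 5, 7, 9}.
  Column H already contains {2, 4, 5, 6, 8}.
  Its 3×3 block (box 3) already contains {3, 4, 5, 6, 8}.
  The only value from 1–9 not eliminated is 1, so H2 = 1.
For G6:
  Consider where 4 can go in column G.
  G1 is out (row 1 already has a 4).
  G7 is out (row 7 already has a 4).
  G9 is out (row 9 already has a 4).
  So the only cell in column G that can hold 4 is G6.
  So G6 = 4.

1,4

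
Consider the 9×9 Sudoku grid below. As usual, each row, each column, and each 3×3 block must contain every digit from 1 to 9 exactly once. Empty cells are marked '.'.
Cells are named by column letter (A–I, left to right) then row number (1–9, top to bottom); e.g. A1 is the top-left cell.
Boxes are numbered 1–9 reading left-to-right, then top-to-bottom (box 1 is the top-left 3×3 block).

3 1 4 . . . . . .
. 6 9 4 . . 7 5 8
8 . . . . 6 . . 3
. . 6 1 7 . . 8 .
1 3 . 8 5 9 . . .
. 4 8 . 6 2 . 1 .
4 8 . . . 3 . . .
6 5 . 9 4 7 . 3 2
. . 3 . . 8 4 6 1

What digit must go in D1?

7

Cell D1 itself could take any of {2, 5, 7} by direct elimination.
Consider where 7 can go in row 1.
E1 is out (column E already has a 7).
F1 is out (column F already has a 7).
G1 is out (column G already has a 7).
H1 is out (box 3 already has a 7).
I1 is out (box 3 already has a 7).
So the only cell in row 1 that can hold 7 is D1.
Therefore D1 = 7.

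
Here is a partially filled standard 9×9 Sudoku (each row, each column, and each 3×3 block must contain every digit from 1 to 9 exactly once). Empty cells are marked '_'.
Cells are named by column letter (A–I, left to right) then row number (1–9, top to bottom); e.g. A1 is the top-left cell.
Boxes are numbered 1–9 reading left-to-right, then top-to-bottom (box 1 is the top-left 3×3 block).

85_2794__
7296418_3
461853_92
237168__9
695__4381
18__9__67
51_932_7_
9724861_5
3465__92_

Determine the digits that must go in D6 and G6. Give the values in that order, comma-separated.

3,2

For D6:
  Row 6 already contains {1, 6, 7, 8, 9}.
  Column D already contains {1, 2, 4, 5, 6, 8, 9}.
  Its 3×3 block (box 5) already contains {1, 4, 6, 8, 9}.
  The only value from 1–9 not eliminated is 3, so D6 = 3.
For G6:
  Consider where 2 can go in box 6.
  G4 is out (row 4 already has a 2).
  H4 is out (row 4 already has a 2).
  So the only cell in box 6 that can hold 2 is G6.
  So G6 = 2.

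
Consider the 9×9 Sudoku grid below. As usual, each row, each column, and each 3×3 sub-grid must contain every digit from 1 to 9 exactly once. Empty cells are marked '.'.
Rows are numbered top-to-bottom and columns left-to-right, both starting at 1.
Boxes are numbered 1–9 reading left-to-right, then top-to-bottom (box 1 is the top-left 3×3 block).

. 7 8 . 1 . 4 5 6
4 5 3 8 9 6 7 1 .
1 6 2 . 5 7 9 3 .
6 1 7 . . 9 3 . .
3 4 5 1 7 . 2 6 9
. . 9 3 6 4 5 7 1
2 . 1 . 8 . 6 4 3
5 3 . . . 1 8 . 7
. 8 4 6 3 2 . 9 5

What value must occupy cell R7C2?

9

Row 7 already contains {1, 2, 3, 4, 6, 8}.
Column 2 already contains {1, 3, 4, 5, 6, 7, 8}.
Its 3×3 block (box 7) already contains {1, 2, 3, 4, 5, 8}.
The only value from 1–9 not eliminated is 9, so R7C2 = 9.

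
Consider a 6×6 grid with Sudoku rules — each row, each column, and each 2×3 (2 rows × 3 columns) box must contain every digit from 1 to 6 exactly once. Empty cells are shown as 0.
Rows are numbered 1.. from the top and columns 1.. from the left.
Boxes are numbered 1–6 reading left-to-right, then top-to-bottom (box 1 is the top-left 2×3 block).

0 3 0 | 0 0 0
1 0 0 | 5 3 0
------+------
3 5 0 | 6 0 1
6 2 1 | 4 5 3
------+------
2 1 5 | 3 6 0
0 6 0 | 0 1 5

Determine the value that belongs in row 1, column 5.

4

Cell row 1, column 5 itself could take any of {2, 4} by direct elimination.
Consider where 4 can go in column 5.
row 3, column 5 is out (box 4 already has a 4).
So the only cell in column 5 that can hold 4 is row 1, column 5.
Therefore row 1, column 5 = 4.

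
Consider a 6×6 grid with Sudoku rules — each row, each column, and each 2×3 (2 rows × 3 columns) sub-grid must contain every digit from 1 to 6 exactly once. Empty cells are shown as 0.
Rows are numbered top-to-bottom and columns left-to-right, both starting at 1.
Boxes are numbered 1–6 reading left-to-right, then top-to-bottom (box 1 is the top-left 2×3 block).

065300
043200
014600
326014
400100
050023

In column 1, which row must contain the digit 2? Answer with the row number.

1

Consider where 2 can go in column 1.
r2c1 is out (row 2 already has a 2).
r3c1 is out (box 3 already has a 2).
r6c1 is out (row 6 already has a 2).
So the only cell in column 1 that can hold 2 is r1c1.
That is row 1.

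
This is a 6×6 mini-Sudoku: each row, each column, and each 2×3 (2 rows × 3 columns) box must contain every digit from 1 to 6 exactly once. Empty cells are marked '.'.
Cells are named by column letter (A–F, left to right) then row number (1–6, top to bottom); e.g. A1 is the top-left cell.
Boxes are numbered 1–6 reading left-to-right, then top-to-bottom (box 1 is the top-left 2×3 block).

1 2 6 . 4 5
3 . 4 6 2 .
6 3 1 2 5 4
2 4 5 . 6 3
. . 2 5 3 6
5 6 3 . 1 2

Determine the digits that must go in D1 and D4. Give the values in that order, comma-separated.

For D1:
  Row 1 already contains {1, 2, 4, 5, 6}.
  Column D already contains {2, 5, 6}.
  Its 2×3 block (box 2) already contains {2, 4, 5, 6}.
  The only value from 1–6 not eliminated is 3, so D1 = 3.
For D4:
  Row 4 already contains {2, 3, 4, 5, 6}.
  Column D already contains {2, 5, 6}.
  Its 2×3 block (box 4) already contains {2, 3, 4, 5, 6}.
  The only value from 1–6 not eliminated is 1, so D4 = 1.

3,1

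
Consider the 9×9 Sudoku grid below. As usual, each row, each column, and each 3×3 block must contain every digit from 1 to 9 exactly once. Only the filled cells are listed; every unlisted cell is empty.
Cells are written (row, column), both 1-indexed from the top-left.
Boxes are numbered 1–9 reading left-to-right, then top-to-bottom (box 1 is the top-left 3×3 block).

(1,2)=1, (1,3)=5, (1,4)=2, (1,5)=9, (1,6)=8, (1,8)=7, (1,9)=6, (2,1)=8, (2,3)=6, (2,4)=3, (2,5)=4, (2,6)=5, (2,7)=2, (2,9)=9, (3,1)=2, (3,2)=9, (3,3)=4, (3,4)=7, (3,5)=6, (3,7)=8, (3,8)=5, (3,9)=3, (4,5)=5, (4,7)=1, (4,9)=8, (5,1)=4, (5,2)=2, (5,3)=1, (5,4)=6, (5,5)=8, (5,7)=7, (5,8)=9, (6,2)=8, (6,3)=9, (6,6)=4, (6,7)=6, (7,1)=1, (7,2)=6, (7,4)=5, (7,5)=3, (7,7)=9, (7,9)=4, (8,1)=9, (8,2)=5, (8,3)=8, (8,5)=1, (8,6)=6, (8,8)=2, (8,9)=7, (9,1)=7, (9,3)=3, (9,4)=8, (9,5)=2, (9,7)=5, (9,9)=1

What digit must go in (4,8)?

Cell (4,8) itself could take any of {3, 4} by direct elimination.
Consider where 4 can go in row 4.
(4,1) is out (column 1 already has a 4).
(4,2) is out (box 4 already has a 4).
(4,3) is out (column 3 already has a 4).
(4,4) is out (box 5 already has a 4).
(4,6) is out (column 6 already has a 4).
So the only cell in row 4 that can hold 4 is (4,8).
Therefore (4,8) = 4.

4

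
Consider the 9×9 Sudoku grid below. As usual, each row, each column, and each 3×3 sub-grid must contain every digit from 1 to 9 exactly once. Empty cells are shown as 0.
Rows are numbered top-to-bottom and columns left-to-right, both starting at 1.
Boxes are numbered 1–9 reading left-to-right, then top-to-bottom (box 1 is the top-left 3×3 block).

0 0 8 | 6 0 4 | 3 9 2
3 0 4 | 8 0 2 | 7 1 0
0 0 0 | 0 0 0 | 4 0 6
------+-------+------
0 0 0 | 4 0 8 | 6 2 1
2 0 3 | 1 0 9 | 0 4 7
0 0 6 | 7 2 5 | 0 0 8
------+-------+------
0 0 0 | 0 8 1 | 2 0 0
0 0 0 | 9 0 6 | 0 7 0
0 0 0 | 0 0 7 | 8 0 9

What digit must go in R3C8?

Cell R3C8 itself could take any of {5, 8} by direct elimination.
Consider where 8 can go in row 3.
R3C1 is out (box 1 already has a 8). R3C2 is out (box 1 already has a 8). R3C3 is out (column 3 already has a 8). R3C4 is out (column 4 already has a 8). The remaining empty cells in row 3 are similarly blocked.
So the only cell in row 3 that can hold 8 is R3C8.
Therefore R3C8 = 8.

8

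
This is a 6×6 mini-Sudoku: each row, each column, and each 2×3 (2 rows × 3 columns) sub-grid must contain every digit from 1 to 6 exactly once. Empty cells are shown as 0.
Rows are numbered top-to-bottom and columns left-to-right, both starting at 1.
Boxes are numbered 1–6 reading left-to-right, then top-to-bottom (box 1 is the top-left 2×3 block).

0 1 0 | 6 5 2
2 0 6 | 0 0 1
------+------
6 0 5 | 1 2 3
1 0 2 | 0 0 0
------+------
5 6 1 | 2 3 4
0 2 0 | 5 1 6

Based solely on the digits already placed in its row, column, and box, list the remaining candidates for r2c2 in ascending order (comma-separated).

3,4,5

Row 2 already contains {1, 2, 6}.
Column 2 already contains {1, 2, 6}.
Its 2×3 block (box 1) already contains {1, 2, 6}.
Removing those from 1–6 leaves {3, 4, 5} as the candidates for r2c2.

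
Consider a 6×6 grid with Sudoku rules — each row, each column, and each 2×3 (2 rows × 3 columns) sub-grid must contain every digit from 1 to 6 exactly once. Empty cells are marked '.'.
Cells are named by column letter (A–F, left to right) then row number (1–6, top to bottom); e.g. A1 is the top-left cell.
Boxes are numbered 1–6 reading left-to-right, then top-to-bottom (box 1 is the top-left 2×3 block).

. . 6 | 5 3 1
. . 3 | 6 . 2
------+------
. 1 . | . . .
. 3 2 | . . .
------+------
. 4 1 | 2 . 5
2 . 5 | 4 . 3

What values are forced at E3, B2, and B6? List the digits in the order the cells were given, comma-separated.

2,5,6

For E3:
  Consider where 2 can go in box 4.
  D3 is out (column D already has a 2).
  F3 is out (column F already has a 2).
  D4 is out (row 4 already has a 2).
  E4 is out (row 4 already has a 2).
  F4 is out (row 4 already has a 2).
  So the only cell in box 4 that can hold 2 is E3.
  So E3 = 2.
For B2:
  Row 2 already contains {2, 3, 6}.
  Column B already contains {1, 3, 4}.
  Its 2×3 block (box 1) already contains {3, 6}.
  The only value from 1–6 not eliminated is 5, so B2 = 5.
For B6:
  Row 6 already contains {2, 3, 4, 5}.
  Column B already contains {1, 3, 4}.
  Its 2×3 block (box 5) already contains {1, 2, 4, 5}.
  The only value from 1–6 not eliminated is 6, so B6 = 6.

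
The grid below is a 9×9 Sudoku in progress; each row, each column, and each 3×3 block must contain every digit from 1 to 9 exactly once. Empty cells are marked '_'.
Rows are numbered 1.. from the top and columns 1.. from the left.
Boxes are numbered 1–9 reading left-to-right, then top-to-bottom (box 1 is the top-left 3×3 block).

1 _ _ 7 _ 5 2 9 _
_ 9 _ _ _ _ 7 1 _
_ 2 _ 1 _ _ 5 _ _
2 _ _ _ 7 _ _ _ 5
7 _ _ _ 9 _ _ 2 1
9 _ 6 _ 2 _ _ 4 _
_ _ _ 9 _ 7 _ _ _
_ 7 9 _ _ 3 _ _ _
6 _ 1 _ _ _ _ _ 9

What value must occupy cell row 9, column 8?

7

Cell row 9, column 8 itself could take any of {3, 5, 7, 8} by direct elimination.
Consider where 7 can go in box 9.
row 7, column 7 is out (row 7 already has a 7). row 7, column 8 is out (row 7 already has a 7). row 7, column 9 is out (row 7 already has a 7). row 8, column 7 is out (row 8 already has a 7). The remaining empty cells in box 9 are similarly blocked.
So the only cell in box 9 that can hold 7 is row 9, column 8.
Therefore row 9, column 8 = 7.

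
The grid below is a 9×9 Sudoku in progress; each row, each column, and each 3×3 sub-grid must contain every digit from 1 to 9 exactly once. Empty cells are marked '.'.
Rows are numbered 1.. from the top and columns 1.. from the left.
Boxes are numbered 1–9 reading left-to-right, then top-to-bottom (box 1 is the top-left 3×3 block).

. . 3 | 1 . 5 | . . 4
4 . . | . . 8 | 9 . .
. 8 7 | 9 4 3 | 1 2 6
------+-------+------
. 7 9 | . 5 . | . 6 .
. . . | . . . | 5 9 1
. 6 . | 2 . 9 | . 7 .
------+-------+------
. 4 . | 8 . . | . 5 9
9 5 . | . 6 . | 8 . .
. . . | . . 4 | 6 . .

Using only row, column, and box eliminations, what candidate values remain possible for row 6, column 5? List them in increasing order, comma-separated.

1,3,8

Row 6 already contains {2, 6, 7, 9}.
Column 5 already contains {4, 5, 6}.
Its 3×3 block (box 5) already contains {2, 5, 9}.
Removing those from 1–9 leaves {1, 3, 8} as the candidates for row 6, column 5.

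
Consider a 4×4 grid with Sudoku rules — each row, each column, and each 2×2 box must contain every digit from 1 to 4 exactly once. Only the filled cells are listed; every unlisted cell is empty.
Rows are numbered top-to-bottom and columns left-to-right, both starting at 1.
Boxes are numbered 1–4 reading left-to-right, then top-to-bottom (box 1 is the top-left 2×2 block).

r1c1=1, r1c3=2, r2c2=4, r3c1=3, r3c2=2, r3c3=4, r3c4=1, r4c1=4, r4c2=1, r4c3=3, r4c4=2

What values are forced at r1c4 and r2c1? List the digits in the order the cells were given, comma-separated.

4,2

For r1c4:
  Consider where 4 can go in row 1.
  r1c2 is out (column 2 already has a 4).
  So the only cell in row 1 that can hold 4 is r1c4.
  So r1c4 = 4.
For r2c1:
  Row 2 already contains {4}.
  Column 1 already contains {1, 3, 4}.
  Its 2×2 block (box 1) already contains {1, 4}.
  The only value from 1–4 not eliminated is 2, so r2c1 = 2.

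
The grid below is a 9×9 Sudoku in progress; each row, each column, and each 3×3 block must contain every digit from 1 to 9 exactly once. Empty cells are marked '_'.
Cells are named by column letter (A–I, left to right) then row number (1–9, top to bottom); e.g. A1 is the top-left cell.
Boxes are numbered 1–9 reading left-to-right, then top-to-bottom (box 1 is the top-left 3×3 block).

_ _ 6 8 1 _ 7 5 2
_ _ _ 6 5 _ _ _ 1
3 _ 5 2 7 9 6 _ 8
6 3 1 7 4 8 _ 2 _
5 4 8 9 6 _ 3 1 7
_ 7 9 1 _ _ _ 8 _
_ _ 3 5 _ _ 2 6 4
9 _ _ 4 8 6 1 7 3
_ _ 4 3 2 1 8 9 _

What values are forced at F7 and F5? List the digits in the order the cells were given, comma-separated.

7,2

For F7:
  Row 7 already contains {2, 3, 4, 5, 6}.
  Column F already contains {1, 6, 8, 9}.
  Its 3×3 block (box 8) already contains {1, 2, 3, 4, 5, 6, 8}.
  The only value from 1–9 not eliminated is 7, so F7 = 7.
For F5:
  Row 5 already contains {1, 3, 4, 5, 6, 7, 8, 9}.
  Column F already contains {1, 6, 8, 9}.
  Its 3×3 block (box 5) already contains {1, 4, 6, 7, 8, 9}.
  The only value from 1–9 not eliminated is 2, so F5 = 2.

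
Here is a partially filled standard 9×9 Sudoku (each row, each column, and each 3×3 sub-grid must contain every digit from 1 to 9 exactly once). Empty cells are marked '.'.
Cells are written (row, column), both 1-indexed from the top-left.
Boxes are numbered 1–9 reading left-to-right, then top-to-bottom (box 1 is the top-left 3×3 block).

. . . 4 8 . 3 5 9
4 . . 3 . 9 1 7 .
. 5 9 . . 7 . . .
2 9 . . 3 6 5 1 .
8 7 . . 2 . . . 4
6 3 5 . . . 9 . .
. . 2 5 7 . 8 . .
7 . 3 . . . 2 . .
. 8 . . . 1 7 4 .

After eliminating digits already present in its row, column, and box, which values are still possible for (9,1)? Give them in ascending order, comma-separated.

Row 9 already contains {1, 4, 7, 8}.
Column 1 already contains {2, 4, 6, 7, 8}.
Its 3×3 block (box 7) already contains {2, 3, 7, 8}.
Removing those from 1–9 leaves {5, 9} as the candidates for (9,1).

5,9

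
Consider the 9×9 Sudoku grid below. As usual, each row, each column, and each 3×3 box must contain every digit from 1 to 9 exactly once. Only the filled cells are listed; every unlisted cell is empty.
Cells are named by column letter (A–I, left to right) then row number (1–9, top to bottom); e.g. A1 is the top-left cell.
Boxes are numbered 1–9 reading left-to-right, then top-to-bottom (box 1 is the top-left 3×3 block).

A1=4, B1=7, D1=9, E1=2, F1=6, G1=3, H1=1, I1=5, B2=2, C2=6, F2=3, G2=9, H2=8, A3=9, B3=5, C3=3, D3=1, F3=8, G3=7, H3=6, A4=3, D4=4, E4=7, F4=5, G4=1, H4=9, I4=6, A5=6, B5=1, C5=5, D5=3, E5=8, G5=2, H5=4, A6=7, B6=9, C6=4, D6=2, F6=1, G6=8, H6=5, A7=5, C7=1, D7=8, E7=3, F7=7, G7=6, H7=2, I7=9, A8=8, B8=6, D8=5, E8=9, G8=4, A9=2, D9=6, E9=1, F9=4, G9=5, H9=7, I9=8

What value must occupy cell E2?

Cell E2 itself could take any of {4, 5} by direct elimination.
Consider where 5 can go in row 2.
A2 is out (column A already has a 5).
D2 is out (column D already has a 5).
I2 is out (column I already has a 5).
So the only cell in row 2 that can hold 5 is E2.
Therefore E2 = 5.

5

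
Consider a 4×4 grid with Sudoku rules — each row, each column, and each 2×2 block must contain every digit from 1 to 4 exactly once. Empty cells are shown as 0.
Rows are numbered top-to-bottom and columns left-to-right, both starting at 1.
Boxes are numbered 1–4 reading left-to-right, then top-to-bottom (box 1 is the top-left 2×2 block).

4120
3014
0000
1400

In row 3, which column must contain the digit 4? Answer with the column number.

3

Consider where 4 can go in row 3.
R3C1 is out (column 1 already has a 4).
R3C2 is out (column 2 already has a 4).
R3C4 is out (column 4 already has a 4).
So the only cell in row 3 that can hold 4 is R3C3.
That is column 3.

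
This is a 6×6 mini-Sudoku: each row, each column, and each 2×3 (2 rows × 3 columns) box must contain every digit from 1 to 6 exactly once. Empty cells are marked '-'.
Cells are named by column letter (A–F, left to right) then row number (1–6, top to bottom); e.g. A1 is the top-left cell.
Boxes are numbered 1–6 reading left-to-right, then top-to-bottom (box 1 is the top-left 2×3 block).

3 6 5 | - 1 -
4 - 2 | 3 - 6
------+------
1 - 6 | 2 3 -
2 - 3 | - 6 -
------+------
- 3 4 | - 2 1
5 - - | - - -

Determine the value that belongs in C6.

1

Row 6 already contains {5}.
Column C already contains {2, 3, 4, 5, 6}.
Its 2×3 block (box 5) already contains {3, 4, 5}.
The only value from 1–6 not eliminated is 1, so C6 = 1.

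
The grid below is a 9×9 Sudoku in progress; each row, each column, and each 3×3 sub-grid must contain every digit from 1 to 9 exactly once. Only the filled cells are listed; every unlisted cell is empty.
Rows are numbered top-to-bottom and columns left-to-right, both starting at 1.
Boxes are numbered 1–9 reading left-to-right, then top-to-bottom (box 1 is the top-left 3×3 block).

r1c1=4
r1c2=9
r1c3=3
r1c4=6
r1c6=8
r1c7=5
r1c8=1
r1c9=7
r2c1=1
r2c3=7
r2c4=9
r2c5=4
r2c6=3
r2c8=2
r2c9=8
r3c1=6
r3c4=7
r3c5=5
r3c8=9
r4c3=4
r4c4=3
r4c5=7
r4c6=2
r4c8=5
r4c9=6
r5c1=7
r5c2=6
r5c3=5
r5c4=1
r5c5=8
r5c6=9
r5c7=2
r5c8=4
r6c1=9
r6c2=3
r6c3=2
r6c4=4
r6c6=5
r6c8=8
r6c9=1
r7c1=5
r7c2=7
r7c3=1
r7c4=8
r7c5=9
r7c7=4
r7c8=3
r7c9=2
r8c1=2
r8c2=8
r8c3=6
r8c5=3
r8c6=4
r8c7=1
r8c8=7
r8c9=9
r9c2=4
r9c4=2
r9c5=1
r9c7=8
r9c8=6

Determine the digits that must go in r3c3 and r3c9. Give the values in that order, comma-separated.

For r3c3:
  Row 3 already contains {5, 6, 7, 9}.
  Column 3 already contains {1, 2, 3, 4, 5, 6, 7}.
  Its 3×3 block (box 1) already contains {1, 3, 4, 6, 7, 9}.
  The only value from 1–9 not eliminated is 8, so r3c3 = 8.
For r3c9:
  Consider where 4 can go in row 3.
  r3c2 is out (column 2 already has a 4).
  r3c3 is out (column 3 already has a 4).
  r3c6 is out (column 6 already has a 4).
  r3c7 is out (column 7 already has a 4).
  So the only cell in row 3 that can hold 4 is r3c9.
  So r3c9 = 4.

8,4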